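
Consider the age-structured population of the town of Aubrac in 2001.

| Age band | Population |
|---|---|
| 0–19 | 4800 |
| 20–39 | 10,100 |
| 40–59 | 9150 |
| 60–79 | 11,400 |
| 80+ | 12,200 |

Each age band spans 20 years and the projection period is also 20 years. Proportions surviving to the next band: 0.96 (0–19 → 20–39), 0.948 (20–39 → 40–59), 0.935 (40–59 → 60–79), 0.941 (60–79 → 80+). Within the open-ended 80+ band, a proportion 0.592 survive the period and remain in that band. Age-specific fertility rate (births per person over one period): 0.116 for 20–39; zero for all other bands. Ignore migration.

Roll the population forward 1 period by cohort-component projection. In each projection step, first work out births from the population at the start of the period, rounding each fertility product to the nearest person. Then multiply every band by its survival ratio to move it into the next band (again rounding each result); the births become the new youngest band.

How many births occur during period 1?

1172

After projecting period 1:
Births: 10100 × 0.116 = 1172
20–39: 4800 × 0.96 = 4608
40–59: 10100 × 0.948 = 9575
60–79: 9150 × 0.935 = 8555
80+: 11400 × 0.941 + 12200 × 0.592 = 10727 + 7222 = 17949
End of period: [1172, 4608, 9575, 8555, 17949]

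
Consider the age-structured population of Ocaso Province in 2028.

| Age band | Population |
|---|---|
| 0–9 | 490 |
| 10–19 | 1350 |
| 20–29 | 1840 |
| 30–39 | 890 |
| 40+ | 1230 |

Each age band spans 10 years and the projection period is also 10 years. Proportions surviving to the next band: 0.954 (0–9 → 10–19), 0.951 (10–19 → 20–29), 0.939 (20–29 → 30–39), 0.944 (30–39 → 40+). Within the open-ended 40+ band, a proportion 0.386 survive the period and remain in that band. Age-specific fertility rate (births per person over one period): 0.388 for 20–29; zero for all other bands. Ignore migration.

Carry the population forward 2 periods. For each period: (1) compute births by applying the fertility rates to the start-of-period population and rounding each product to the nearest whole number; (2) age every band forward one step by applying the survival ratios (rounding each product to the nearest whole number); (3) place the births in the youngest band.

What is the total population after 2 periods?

— Period 1 —
Births: 1840 × 0.388 = 714
10–19: 490 × 0.954 = 467
20–29: 1350 × 0.951 = 1284
30–39: 1840 × 0.939 = 1728
40+: 890 × 0.944 + 1230 × 0.386 = 840 + 475 = 1315
→ [714, 467, 1284, 1728, 1315]
— Period 2 —
Births: 1284 × 0.388 = 498
10–19: 714 × 0.954 = 681
20–29: 467 × 0.951 = 444
30–39: 1284 × 0.939 = 1206
40+: 1728 × 0.944 + 1315 × 0.386 = 1631 + 508 = 2139
→ [498, 681, 444, 1206, 2139]
Total after period 2: 498 + 681 + 444 + 1206 + 2139 = 4968

4968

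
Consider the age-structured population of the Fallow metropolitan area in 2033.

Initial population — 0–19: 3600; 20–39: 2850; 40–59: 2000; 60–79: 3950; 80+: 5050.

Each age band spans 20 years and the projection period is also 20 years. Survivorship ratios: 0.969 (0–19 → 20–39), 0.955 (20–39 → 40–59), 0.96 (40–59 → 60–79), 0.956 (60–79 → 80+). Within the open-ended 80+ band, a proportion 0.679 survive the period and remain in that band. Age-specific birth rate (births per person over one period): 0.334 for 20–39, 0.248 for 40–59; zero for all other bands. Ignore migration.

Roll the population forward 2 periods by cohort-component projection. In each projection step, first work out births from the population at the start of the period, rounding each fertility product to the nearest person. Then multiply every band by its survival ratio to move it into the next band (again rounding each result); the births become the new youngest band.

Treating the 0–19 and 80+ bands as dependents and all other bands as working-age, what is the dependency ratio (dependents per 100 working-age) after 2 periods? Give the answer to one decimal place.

116.6

Call the bands 1 to 5, youngest first.
After projecting period 1:
Births: 2850 × 0.334 = 952 ; 2000 × 0.248 = 496 → total 1448
Band 2: 3600 × 0.969 = 3488
Band 3: 2850 × 0.955 = 2722
Band 4: 2000 × 0.96 = 1920
Band 5: 3950 × 0.956 + 5050 × 0.679 = 3776 + 3429 = 7205
End of period: [1448, 3488, 2722, 1920, 7205]
After projecting period 2:
Births: 3488 × 0.334 = 1165 ; 2722 × 0.248 = 675 → total 1840
Band 2: 1448 × 0.969 = 1403
Band 3: 3488 × 0.955 = 3331
Band 4: 2722 × 0.96 = 2613
Band 5: 1920 × 0.956 + 7205 × 0.679 = 1836 + 4892 = 6728
End of period: [1840, 1403, 3331, 2613, 6728]
Dependents (band 0–19 + band 80+) = 1840 + 6728 = 8568; working-age = 7347; ratio = 8568/7347 × 100 = 116.6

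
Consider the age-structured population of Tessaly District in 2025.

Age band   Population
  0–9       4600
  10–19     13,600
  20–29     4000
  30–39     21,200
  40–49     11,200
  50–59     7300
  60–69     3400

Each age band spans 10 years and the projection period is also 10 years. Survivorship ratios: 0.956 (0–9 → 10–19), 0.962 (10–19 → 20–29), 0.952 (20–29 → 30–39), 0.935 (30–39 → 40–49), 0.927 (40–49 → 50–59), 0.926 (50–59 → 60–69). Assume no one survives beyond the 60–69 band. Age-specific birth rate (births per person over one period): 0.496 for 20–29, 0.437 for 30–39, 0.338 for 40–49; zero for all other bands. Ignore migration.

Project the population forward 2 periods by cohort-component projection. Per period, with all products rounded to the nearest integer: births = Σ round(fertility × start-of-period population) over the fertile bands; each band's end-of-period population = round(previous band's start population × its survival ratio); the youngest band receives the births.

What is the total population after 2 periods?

(Groups numbered youngest = 1 to oldest = 7.)
After projecting period 1:
Births: 4000 × 0.496 = 1984 ; 21200 × 0.437 = 9264 ; 11200 × 0.338 = 3786 ⇒ total 15034
Group 2: 4600 × 0.956 = 4398
Group 3: 13600 × 0.962 = 13083
Group 4: 4000 × 0.952 = 3808
Group 5: 21200 × 0.935 = 19822
Group 6: 11200 × 0.927 = 10382
Group 7: 7300 × 0.926 = 6760
Population now: 0–9=15034, 10–19=4398, 20–29=13083, 30–39=3808, 40–49=19822, 50–59=10382, 60–69=6760
After projecting period 2:
Births: 13083 × 0.496 = 6489 ; 3808 × 0.437 = 1664 ; 19822 × 0.338 = 6700 ⇒ total 14853
Group 2: 15034 × 0.956 = 14373
Group 3: 4398 × 0.962 = 4231
Group 4: 13083 × 0.952 = 12455
Group 5: 3808 × 0.935 = 3560
Group 6: 19822 × 0.927 = 18375
Group 7: 10382 × 0.926 = 9614
Population now: 0–9=14853, 10–19=14373, 20–29=4231, 30–39=12455, 40–49=3560, 50–59=18375, 60–69=9614
Total after period 2: 14853 + 14373 + 4231 + 12455 + 3560 + 18375 + 9614 = 77461

77461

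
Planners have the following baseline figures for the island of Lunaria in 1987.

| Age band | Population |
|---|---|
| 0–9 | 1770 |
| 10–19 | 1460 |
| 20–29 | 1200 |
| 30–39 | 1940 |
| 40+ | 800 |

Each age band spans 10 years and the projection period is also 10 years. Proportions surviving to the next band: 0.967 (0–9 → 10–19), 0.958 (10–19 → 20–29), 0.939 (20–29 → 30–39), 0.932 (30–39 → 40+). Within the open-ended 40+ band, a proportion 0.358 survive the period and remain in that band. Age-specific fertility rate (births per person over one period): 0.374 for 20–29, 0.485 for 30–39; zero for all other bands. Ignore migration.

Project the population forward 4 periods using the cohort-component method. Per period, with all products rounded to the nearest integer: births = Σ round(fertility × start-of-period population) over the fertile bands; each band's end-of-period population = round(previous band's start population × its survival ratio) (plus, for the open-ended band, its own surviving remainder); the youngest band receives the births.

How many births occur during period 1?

Call the bands 1 to 5, youngest first.
After projecting period 1:
Births: 1200 * 0.374 = 449  |  1940 * 0.485 = 941 ⇒ total 1390
Band 2: 1770 * 0.967 = 1712
Band 3: 1460 * 0.958 = 1399
Band 4: 1200 * 0.939 = 1127
Band 5: 1940 * 0.932 + 800 * 0.358 = 1808 + 286 = 2094
Population now: 0–9=1390, 10–19=1712, 20–29=1399, 30–39=1127, 40+=2094

1390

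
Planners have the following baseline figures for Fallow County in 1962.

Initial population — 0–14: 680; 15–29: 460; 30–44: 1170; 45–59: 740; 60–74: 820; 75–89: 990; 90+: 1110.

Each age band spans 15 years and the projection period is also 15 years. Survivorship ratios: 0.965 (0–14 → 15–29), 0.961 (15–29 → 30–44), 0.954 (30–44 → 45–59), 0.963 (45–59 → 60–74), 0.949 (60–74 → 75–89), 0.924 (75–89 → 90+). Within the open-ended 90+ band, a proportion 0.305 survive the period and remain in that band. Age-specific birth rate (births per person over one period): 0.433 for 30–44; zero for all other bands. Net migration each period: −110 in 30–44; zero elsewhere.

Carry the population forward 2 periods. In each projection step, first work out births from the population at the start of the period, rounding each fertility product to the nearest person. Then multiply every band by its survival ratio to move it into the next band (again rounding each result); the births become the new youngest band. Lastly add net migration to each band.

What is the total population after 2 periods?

4323

(Groups numbered youngest = 1 to oldest = 7.)
[period 1]
Births: 1170 × 0.433 = 507
Group 2: 680 × 0.965 = 656
Group 3: 460 × 0.961 = 442
Group 4: 1170 × 0.954 = 1116
Group 5: 740 × 0.963 = 713
Group 6: 820 × 0.949 = 778
Group 7: 990 × 0.924 + 1110 × 0.305 = 915 + 339 = 1254
Net migration: Group 3 − 110 → 332
Giving 507 / 656 / 332 / 1116 / 713 / 778 / 1254.
[period 2]
Births: 332 × 0.433 = 144
Group 2: 507 × 0.965 = 489
Group 3: 656 × 0.961 = 630
Group 4: 332 × 0.954 = 317
Group 5: 1116 × 0.963 = 1075
Group 6: 713 × 0.949 = 677
Group 7: 778 × 0.924 + 1254 × 0.305 = 719 + 382 = 1101
Net migration: Group 3 − 110 → 520
Giving 144 / 489 / 520 / 317 / 1075 / 677 / 1101.
Total after period 2: 144 + 489 + 520 + 317 + 1075 + 677 + 1101 = 4323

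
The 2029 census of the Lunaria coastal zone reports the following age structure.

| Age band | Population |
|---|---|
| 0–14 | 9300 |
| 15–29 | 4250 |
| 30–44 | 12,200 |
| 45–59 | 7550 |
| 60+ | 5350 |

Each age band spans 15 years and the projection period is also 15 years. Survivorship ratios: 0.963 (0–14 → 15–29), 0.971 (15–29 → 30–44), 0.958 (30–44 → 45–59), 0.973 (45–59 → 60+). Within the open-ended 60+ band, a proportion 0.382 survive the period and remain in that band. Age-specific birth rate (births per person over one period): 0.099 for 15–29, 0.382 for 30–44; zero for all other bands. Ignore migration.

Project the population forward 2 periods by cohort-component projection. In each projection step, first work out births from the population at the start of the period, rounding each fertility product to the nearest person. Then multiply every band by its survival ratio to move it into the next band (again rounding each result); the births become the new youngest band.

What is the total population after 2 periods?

After projecting period 1:
Births: 4250 × 0.099 = 421  |  12200 × 0.382 = 4660 — total 5081
15–29: 9300 × 0.963 = 8956
30–44: 4250 × 0.971 = 4127
45–59: 12200 × 0.958 = 11688
60+: 7550 × 0.973 + 5350 × 0.382 = 7346 + 2044 = 9390
→ [5081, 8956, 4127, 11688, 9390]
After projecting period 2:
Births: 8956 × 0.099 = 887  |  4127 × 0.382 = 1577 — total 2464
15–29: 5081 × 0.963 = 4893
30–44: 8956 × 0.971 = 8696
45–59: 4127 × 0.958 = 3954
60+: 11688 × 0.973 + 9390 × 0.382 = 11372 + 3587 = 14959
→ [2464, 4893, 8696, 3954, 14959]
Total after period 2: 2464 + 4893 + 8696 + 3954 + 14959 = 34966

34966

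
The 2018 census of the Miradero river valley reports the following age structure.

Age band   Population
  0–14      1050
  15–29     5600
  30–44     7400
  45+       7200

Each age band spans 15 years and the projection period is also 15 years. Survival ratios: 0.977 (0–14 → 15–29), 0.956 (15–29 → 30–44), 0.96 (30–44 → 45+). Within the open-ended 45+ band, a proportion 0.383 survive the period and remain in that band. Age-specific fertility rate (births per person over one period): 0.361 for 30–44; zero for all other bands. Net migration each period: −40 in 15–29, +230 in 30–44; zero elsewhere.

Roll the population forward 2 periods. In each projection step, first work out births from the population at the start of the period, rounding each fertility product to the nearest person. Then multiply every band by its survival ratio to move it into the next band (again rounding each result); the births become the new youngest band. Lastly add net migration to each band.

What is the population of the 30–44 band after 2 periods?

1173

— Period 1 —
Births: 7400 × 0.361 = 2671
15–29: 1050 × 0.977 = 1026
30–44: 5600 × 0.956 = 5354
45+: 7400 × 0.96 + 7200 × 0.383 = 7104 + 2758 = 9862
Net migration: 15–29 − 40 → 986; 30–44 + 230 → 5584
End of period: [2671, 986, 5584, 9862]
— Period 2 —
Births: 5584 × 0.361 = 2016
15–29: 2671 × 0.977 = 2610
30–44: 986 × 0.956 = 943
45+: 5584 × 0.96 + 9862 × 0.383 = 5361 + 3777 = 9138
Net migration: 15–29 − 40 → 2570; 30–44 + 230 → 1173
End of period: [2016, 2570, 1173, 9138]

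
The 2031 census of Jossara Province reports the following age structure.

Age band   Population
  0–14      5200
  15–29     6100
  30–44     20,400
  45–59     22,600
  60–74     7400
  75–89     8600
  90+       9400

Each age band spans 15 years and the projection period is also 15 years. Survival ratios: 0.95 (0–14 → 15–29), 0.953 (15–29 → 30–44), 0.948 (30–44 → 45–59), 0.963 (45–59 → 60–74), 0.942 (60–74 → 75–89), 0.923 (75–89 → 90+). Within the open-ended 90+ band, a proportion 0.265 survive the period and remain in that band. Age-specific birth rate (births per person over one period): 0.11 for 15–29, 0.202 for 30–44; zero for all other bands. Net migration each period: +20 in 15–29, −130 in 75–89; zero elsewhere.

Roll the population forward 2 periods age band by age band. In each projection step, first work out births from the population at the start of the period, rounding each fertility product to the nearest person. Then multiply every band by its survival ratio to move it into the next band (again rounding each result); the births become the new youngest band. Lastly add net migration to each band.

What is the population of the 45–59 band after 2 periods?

5511

[period 1]
Births: 6100 × 0.11 = 671 ; 20400 × 0.202 = 4121 — total 4792
15–29: 5200 × 0.95 = 4940
30–44: 6100 × 0.953 = 5813
45–59: 20400 × 0.948 = 19339
60–74: 22600 × 0.963 = 21764
75–89: 7400 × 0.942 = 6971
90+: 8600 × 0.923 + 9400 × 0.265 = 7938 + 2491 = 10429
Net migration: 15–29 + 20 → 4960; 75–89 − 130 → 6841
End of period: [4792, 4960, 5813, 19339, 21764, 6841, 10429]
[period 2]
Births: 4960 × 0.11 = 546 ; 5813 × 0.202 = 1174 — total 1720
15–29: 4792 × 0.95 = 4552
30–44: 4960 × 0.953 = 4727
45–59: 5813 × 0.948 = 5511
60–74: 19339 × 0.963 = 18623
75–89: 21764 × 0.942 = 20502
90+: 6841 × 0.923 + 10429 × 0.265 = 6314 + 2764 = 9078
Net migration: 15–29 + 20 → 4572; 75–89 − 130 → 20372
End of period: [1720, 4572, 4727, 5511, 18623, 20372, 9078]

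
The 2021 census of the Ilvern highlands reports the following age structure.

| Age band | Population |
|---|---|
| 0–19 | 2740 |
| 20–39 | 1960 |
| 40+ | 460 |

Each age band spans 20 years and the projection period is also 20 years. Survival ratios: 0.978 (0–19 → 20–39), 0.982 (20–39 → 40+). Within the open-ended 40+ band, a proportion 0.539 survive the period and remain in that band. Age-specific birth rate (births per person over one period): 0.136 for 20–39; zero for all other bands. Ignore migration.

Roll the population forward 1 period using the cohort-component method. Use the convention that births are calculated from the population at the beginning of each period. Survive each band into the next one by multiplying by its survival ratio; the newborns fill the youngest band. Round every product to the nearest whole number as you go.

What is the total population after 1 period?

Period 1:
Births: 1960 * 0.136 = 267
20–39: 2740 * 0.978 = 2680
40+: 1960 * 0.982 + 460 * 0.539 = 1925 + 248 = 2173
Population now: 0–19=267, 20–39=2680, 40+=2173
Total after period 1: 267 + 2680 + 2173 = 5120

5120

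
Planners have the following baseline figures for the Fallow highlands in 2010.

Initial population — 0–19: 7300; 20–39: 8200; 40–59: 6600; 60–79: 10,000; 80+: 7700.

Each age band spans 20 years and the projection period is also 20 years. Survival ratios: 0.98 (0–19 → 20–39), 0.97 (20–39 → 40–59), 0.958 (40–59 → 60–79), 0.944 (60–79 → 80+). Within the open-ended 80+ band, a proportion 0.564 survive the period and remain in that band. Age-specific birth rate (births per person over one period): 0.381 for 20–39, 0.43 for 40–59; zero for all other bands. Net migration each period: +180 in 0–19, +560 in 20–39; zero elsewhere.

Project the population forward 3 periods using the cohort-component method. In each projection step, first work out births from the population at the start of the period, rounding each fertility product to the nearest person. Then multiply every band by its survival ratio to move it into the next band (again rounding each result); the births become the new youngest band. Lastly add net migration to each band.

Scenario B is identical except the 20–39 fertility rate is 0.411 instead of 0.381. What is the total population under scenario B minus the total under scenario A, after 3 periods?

756

Let band 1 be 0–19 through band 5 = 80+.
Period 1.
Births: 8200 * 0.381 = 3124  |  6600 * 0.43 = 2838 ⇒ total 5962
Band 2: 7300 * 0.98 = 7154
Band 3: 8200 * 0.97 = 7954
Band 4: 6600 * 0.958 = 6323
Band 5: 10000 * 0.944 + 7700 * 0.564 = 9440 + 4343 = 13783
Net migration: Band 1 + 180 → 6142; Band 2 + 560 → 7714
End of period: [6142, 7714, 7954, 6323, 13783]
Period 2.
Births: 7714 * 0.381 = 2939  |  7954 * 0.43 = 3420 ⇒ total 6359
Band 2: 6142 * 0.98 = 6019
Band 3: 7714 * 0.97 = 7483
Band 4: 7954 * 0.958 = 7620
Band 5: 6323 * 0.944 + 13783 * 0.564 = 5969 + 7774 = 13743
Net migration: Band 1 + 180 → 6539; Band 2 + 560 → 6579
End of period: [6539, 6579, 7483, 7620, 13743]
Period 3.
Births: 6579 * 0.381 = 2507  |  7483 * 0.43 = 3218 ⇒ total 5725
Band 2: 6539 * 0.98 = 6408
Band 3: 6579 * 0.97 = 6382
Band 4: 7483 * 0.958 = 7169
Band 5: 7620 * 0.944 + 13743 * 0.564 = 7193 + 7751 = 14944
Net migration: Band 1 + 180 → 5905; Band 2 + 560 → 6968
End of period: [5905, 6968, 6382, 7169, 14944]
Scenario A total after 3 periods: 41368
Scenario B projection —
Period 1.
Births: 8200 * 0.411 = 3370  |  6600 * 0.43 = 2838 ⇒ total 6208
Band 2: 7300 * 0.98 = 7154
Band 3: 8200 * 0.97 = 7954
Band 4: 6600 * 0.958 = 6323
Band 5: 10000 * 0.944 + 7700 * 0.564 = 9440 + 4343 = 13783
Net migration: Band 1 + 180 → 6388; Band 2 + 560 → 7714
End of period: [6388, 7714, 7954, 6323, 13783]
Period 2.
Births: 7714 * 0.411 = 3170  |  7954 * 0.43 = 3420 ⇒ total 6590
Band 2: 6388 * 0.98 = 6260
Band 3: 7714 * 0.97 = 7483
Band 4: 7954 * 0.958 = 7620
Band 5: 6323 * 0.944 + 13783 * 0.564 = 5969 + 7774 = 13743
Net migration: Band 1 + 180 → 6770; Band 2 + 560 → 6820
End of period: [6770, 6820, 7483, 7620, 13743]
Period 3.
Births: 6820 * 0.411 = 2803  |  7483 * 0.43 = 3218 ⇒ total 6021
Band 2: 6770 * 0.98 = 6635
Band 3: 6820 * 0.97 = 6615
Band 4: 7483 * 0.958 = 7169
Band 5: 7620 * 0.944 + 13743 * 0.564 = 7193 + 7751 = 14944
Net migration: Band 1 + 180 → 6201; Band 2 + 560 → 7195
End of period: [6201, 7195, 6615, 7169, 14944]
Scenario B total after 3 periods: 42124
Difference B − A = 42124 − 41368 = 756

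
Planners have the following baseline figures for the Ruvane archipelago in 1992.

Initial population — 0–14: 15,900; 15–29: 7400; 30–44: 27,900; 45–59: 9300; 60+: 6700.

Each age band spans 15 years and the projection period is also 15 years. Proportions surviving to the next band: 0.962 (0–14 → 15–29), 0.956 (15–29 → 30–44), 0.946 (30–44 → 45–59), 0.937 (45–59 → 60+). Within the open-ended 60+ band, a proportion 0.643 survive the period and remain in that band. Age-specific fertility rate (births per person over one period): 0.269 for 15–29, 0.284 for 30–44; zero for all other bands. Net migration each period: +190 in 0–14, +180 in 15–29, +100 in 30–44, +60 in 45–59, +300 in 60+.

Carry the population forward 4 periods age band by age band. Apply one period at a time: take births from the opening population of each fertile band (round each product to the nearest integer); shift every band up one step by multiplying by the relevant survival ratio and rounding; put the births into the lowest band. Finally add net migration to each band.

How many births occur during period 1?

Period 1.
Births: 7400 × 0.269 = 1991  |  27900 × 0.284 = 7924 → total 9915
15–29: 15900 × 0.962 = 15296
30–44: 7400 × 0.956 = 7074
45–59: 27900 × 0.946 = 26393
60+: 9300 × 0.937 + 6700 × 0.643 = 8714 + 4308 = 13022
Net migration: 0–14 + 190 → 10105; 15–29 + 180 → 15476; 30–44 + 100 → 7174; 45–59 + 60 → 26453; 60+ + 300 → 13322
End of period: [10105, 15476, 7174, 26453, 13322]

9915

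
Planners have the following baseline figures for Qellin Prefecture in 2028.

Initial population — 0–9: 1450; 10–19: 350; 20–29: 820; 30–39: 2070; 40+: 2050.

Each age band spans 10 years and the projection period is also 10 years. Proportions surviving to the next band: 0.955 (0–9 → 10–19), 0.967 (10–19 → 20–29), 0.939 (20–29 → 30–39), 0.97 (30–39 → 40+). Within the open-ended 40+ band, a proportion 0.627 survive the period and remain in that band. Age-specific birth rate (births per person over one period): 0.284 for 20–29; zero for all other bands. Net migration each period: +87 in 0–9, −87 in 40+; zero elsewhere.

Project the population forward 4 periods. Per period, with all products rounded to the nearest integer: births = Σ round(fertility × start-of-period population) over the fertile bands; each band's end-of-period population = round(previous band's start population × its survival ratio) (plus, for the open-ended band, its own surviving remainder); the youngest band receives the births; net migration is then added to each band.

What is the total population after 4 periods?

3384

Period 1.
Births: 820 × 0.284 = 233
10–19: 1450 × 0.955 = 1385
20–29: 350 × 0.967 = 338
30–39: 820 × 0.939 = 770
40+: 2070 × 0.97 + 2050 × 0.627 = 2008 + 1285 = 3293
Net migration: 0–9 + 87 → 320; 40+ − 87 → 3206
End of period: [320, 1385, 338, 770, 3206]
Period 2.
Births: 338 × 0.284 = 96
10–19: 320 × 0.955 = 306
20–29: 1385 × 0.967 = 1339
30–39: 338 × 0.939 = 317
40+: 770 × 0.97 + 3206 × 0.627 = 747 + 2010 = 2757
Net migration: 0–9 + 87 → 183; 40+ − 87 → 2670
End of period: [183, 306, 1339, 317, 2670]
Period 3.
Births: 1339 × 0.284 = 380
10–19: 183 × 0.955 = 175
20–29: 306 × 0.967 = 296
30–39: 1339 × 0.939 = 1257
40+: 317 × 0.97 + 2670 × 0.627 = 307 + 1674 = 1981
Net migration: 0–9 + 87 → 467; 40+ − 87 → 1894
End of period: [467, 175, 296, 1257, 1894]
Period 4.
Births: 296 × 0.284 = 84
10–19: 467 × 0.955 = 446
20–29: 175 × 0.967 = 169
30–39: 296 × 0.939 = 278
40+: 1257 × 0.97 + 1894 × 0.627 = 1219 + 1188 = 2407
Net migration: 0–9 + 87 → 171; 40+ − 87 → 2320
End of period: [171, 446, 169, 278, 2320]
Total after period 4: 171 + 446 + 169 + 278 + 2320 = 3384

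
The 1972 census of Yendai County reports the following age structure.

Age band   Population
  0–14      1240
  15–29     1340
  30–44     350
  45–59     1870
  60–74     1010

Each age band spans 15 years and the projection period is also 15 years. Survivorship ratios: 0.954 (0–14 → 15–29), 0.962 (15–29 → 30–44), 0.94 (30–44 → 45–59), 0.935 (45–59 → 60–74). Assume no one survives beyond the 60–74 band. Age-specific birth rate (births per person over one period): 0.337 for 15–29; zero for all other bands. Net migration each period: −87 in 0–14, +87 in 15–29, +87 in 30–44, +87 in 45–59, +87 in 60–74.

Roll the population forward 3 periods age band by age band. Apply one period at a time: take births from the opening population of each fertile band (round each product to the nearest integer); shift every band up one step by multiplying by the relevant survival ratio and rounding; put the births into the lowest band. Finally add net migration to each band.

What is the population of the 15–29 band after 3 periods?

412

(Bands numbered youngest = 1 to oldest = 5.)
[period 1]
Births: 1340 × 0.337 = 452
Band 2: 1240 × 0.954 = 1183
Band 3: 1340 × 0.962 = 1289
Band 4: 350 × 0.94 = 329
Band 5: 1870 × 0.935 = 1748
Net migration: Band 1 − 87 → 365; Band 2 + 87 → 1270; Band 3 + 87 → 1376; Band 4 + 87 → 416; Band 5 + 87 → 1835
→ [365, 1270, 1376, 416, 1835]
[period 2]
Births: 1270 × 0.337 = 428
Band 2: 365 × 0.954 = 348
Band 3: 1270 × 0.962 = 1222
Band 4: 1376 × 0.94 = 1293
Band 5: 416 × 0.935 = 389
Net migration: Band 1 − 87 → 341; Band 2 + 87 → 435; Band 3 + 87 → 1309; Band 4 + 87 → 1380; Band 5 + 87 → 476
→ [341, 435, 1309, 1380, 476]
[period 3]
Births: 435 × 0.337 = 147
Band 2: 341 × 0.954 = 325
Band 3: 435 × 0.962 = 418
Band 4: 1309 × 0.94 = 1230
Band 5: 1380 × 0.935 = 1290
Net migration: Band 1 − 87 → 60; Band 2 + 87 → 412; Band 3 + 87 → 505; Band 4 + 87 → 1317; Band 5 + 87 → 1377
→ [60, 412, 505, 1317, 1377]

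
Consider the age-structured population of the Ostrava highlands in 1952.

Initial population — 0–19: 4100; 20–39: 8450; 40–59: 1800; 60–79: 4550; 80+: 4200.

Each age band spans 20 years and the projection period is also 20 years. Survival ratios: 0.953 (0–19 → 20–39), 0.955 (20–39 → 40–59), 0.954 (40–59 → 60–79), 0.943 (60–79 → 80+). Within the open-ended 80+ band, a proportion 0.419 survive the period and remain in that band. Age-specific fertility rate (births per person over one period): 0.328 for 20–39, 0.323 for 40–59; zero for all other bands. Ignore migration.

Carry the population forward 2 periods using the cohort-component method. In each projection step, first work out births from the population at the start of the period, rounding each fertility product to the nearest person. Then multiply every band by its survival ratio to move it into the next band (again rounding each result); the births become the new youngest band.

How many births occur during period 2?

Period 1.
Births: 8450 * 0.328 = 2772 ; 1800 * 0.323 = 581 → 3353
20–39: 4100 * 0.953 = 3907
40–59: 8450 * 0.955 = 8070
60–79: 1800 * 0.954 = 1717
80+: 4550 * 0.943 + 4200 * 0.419 = 4291 + 1760 = 6051
Population now: 0–19=3353, 20–39=3907, 40–59=8070, 60–79=1717, 80+=6051
Period 2.
Births: 3907 * 0.328 = 1281 ; 8070 * 0.323 = 2607 → 3888
20–39: 3353 * 0.953 = 3195
40–59: 3907 * 0.955 = 3731
60–79: 8070 * 0.954 = 7699
80+: 1717 * 0.943 + 6051 * 0.419 = 1619 + 2535 = 4154
Population now: 0–19=3888, 20–39=3195, 40–59=3731, 60–79=7699, 80+=4154

3888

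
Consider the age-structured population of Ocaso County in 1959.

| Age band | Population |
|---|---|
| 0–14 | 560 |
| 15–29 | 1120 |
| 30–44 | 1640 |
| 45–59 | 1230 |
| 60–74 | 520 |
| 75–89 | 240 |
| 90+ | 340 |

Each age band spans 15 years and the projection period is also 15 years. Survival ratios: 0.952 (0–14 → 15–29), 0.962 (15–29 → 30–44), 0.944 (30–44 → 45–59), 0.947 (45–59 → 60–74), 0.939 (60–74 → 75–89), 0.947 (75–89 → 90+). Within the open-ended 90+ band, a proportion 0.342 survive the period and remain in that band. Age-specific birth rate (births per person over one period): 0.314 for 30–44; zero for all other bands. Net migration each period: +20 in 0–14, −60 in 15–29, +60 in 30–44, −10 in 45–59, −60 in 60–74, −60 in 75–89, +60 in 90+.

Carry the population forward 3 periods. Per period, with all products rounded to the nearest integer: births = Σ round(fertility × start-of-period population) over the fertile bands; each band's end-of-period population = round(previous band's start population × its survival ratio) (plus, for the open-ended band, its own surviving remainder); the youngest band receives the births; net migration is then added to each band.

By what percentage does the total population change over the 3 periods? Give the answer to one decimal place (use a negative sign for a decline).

-14.4

[period 1]
Births: 1640 × 0.314 = 515
15–29: 560 × 0.952 = 533
30–44: 1120 × 0.962 = 1077
45–59: 1640 × 0.944 = 1548
60–74: 1230 × 0.947 = 1165
75–89: 520 × 0.939 = 488
90+: 240 × 0.947 + 340 × 0.342 = 227 + 116 = 343
Net migration: 0–14 + 20 → 535; 15–29 − 60 → 473; 30–44 + 60 → 1137; 45–59 − 10 → 1538; 60–74 − 60 → 1105; 75–89 − 60 → 428; 90+ + 60 → 403
Population now: 0–14=535, 15–29=473, 30–44=1137, 45–59=1538, 60–74=1105, 75–89=428, 90+=403
[period 2]
Births: 1137 × 0.314 = 357
15–29: 535 × 0.952 = 509
30–44: 473 × 0.962 = 455
45–59: 1137 × 0.944 = 1073
60–74: 1538 × 0.947 = 1456
75–89: 1105 × 0.939 = 1038
90+: 428 × 0.947 + 403 × 0.342 = 405 + 138 = 543
Net migration: 0–14 + 20 → 377; 15–29 − 60 → 449; 30–44 + 60 → 515; 45–59 − 10 → 1063; 60–74 − 60 → 1396; 75–89 − 60 → 978; 90+ + 60 → 603
Population now: 0–14=377, 15–29=449, 30–44=515, 45–59=1063, 60–74=1396, 75–89=978, 90+=603
[period 3]
Births: 515 × 0.314 = 162
15–29: 377 × 0.952 = 359
30–44: 449 × 0.962 = 432
45–59: 515 × 0.944 = 486
60–74: 1063 × 0.947 = 1007
75–89: 1396 × 0.939 = 1311
90+: 978 × 0.947 + 603 × 0.342 = 926 + 206 = 1132
Net migration: 0–14 + 20 → 182; 15–29 − 60 → 299; 30–44 + 60 → 492; 45–59 − 10 → 476; 60–74 − 60 → 947; 75–89 − 60 → 1251; 90+ + 60 → 1192
Population now: 0–14=182, 15–29=299, 30–44=492, 45–59=476, 60–74=947, 75–89=1251, 90+=1192
Total: 5650 → 4839; change = -811; percentage change = -14.4%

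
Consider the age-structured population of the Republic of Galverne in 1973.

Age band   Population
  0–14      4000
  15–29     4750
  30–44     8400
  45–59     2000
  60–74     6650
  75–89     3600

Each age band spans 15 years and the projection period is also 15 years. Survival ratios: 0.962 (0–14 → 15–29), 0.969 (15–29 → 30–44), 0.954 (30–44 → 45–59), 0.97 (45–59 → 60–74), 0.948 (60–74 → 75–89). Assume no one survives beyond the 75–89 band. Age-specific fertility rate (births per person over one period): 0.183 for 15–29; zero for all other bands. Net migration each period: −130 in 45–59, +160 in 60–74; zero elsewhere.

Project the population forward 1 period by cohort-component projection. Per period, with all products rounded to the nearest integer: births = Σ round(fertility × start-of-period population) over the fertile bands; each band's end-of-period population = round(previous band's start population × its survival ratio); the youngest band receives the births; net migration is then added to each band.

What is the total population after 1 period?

25608

Call the groups 1 to 6, youngest first.
After projecting period 1:
Births: 4750 × 0.183 = 869
Group 2: 4000 × 0.962 = 3848
Group 3: 4750 × 0.969 = 4603
Group 4: 8400 × 0.954 = 8014
Group 5: 2000 × 0.97 = 1940
Group 6: 6650 × 0.948 = 6304
Net migration: Group 4 − 130 → 7884; Group 5 + 160 → 2100
Population now: 0–14=869, 15–29=3848, 30–44=4603, 45–59=7884, 60–74=2100, 75–89=6304
Total after period 1: 869 + 3848 + 4603 + 7884 + 2100 + 6304 = 25608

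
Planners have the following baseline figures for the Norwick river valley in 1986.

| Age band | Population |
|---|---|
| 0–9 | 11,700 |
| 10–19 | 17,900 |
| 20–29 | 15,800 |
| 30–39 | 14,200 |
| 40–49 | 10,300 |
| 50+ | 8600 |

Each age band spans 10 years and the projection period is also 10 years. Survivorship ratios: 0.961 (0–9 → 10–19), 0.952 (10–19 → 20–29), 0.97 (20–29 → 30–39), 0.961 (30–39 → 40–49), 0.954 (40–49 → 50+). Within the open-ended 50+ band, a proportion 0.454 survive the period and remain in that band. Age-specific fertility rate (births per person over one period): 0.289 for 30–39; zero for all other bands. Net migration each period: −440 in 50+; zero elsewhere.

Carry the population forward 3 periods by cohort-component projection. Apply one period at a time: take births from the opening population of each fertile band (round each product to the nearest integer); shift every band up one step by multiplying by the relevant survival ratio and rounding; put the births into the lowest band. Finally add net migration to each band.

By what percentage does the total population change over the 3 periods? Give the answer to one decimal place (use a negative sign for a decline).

-22.1

Period 1:
Births: 14200 × 0.289 = 4104
10–19: 11700 × 0.961 = 11244
20–29: 17900 × 0.952 = 17041
30–39: 15800 × 0.97 = 15326
40–49: 14200 × 0.961 = 13646
50+: 10300 × 0.954 + 8600 × 0.454 = 9826 + 3904 = 13730
Net migration: 50+ − 440 → 13290
End of period: [4104, 11244, 17041, 15326, 13646, 13290]
Period 2:
Births: 15326 × 0.289 = 4429
10–19: 4104 × 0.961 = 3944
20–29: 11244 × 0.952 = 10704
30–39: 17041 × 0.97 = 16530
40–49: 15326 × 0.961 = 14728
50+: 13646 × 0.954 + 13290 × 0.454 = 13018 + 6034 = 19052
Net migration: 50+ − 440 → 18612
End of period: [4429, 3944, 10704, 16530, 14728, 18612]
Period 3:
Births: 16530 × 0.289 = 4777
10–19: 4429 × 0.961 = 4256
20–29: 3944 × 0.952 = 3755
30–39: 10704 × 0.97 = 10383
40–49: 16530 × 0.961 = 15885
50+: 14728 × 0.954 + 18612 × 0.454 = 14051 + 8450 = 22501
Net migration: 50+ − 440 → 22061
End of period: [4777, 4256, 3755, 10383, 15885, 22061]
Total: 78500 → 61117; change = -17383; percentage change = -22.1%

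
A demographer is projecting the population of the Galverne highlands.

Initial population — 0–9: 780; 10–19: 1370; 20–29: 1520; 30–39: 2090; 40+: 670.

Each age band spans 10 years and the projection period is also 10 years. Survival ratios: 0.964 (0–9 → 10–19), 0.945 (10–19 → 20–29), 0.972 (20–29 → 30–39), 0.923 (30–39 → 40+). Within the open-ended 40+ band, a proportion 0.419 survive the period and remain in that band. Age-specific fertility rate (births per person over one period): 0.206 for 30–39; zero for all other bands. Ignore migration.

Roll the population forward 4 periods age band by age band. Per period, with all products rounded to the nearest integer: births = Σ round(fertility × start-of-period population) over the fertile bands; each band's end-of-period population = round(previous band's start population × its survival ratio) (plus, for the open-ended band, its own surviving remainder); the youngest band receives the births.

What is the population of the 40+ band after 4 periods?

After projecting period 1:
Births: 2090 × 0.206 = 431
10–19: 780 × 0.964 = 752
20–29: 1370 × 0.945 = 1295
30–39: 1520 × 0.972 = 1477
40+: 2090 × 0.923 + 670 × 0.419 = 1929 + 281 = 2210
End of period: [431, 752, 1295, 1477, 2210]
After projecting period 2:
Births: 1477 × 0.206 = 304
10–19: 431 × 0.964 = 415
20–29: 752 × 0.945 = 711
30–39: 1295 × 0.972 = 1259
40+: 1477 × 0.923 + 2210 × 0.419 = 1363 + 926 = 2289
End of period: [304, 415, 711, 1259, 2289]
After projecting period 3:
Births: 1259 × 0.206 = 259
10–19: 304 × 0.964 = 293
20–29: 415 × 0.945 = 392
30–39: 711 × 0.972 = 691
40+: 1259 × 0.923 + 2289 × 0.419 = 1162 + 959 = 2121
End of period: [259, 293, 392, 691, 2121]
After projecting period 4:
Births: 691 × 0.206 = 142
10–19: 259 × 0.964 = 250
20–29: 293 × 0.945 = 277
30–39: 392 × 0.972 = 381
40+: 691 × 0.923 + 2121 × 0.419 = 638 + 889 = 1527
End of period: [142, 250, 277, 381, 1527]

1527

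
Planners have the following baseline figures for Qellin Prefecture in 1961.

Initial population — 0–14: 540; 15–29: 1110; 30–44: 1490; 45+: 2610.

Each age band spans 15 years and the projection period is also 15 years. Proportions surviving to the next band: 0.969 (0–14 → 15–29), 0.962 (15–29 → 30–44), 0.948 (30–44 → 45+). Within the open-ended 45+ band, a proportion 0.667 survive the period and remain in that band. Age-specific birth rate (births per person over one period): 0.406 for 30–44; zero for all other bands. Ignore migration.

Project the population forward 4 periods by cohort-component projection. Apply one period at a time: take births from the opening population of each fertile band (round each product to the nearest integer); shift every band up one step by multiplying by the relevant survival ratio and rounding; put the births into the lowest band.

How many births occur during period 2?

Period 1.
Births: 1490 × 0.406 = 605
15–29: 540 × 0.969 = 523
30–44: 1110 × 0.962 = 1068
45+: 1490 × 0.948 + 2610 × 0.667 = 1413 + 1741 = 3154
Giving 605 / 523 / 1068 / 3154.
Period 2.
Births: 1068 × 0.406 = 434
15–29: 605 × 0.969 = 586
30–44: 523 × 0.962 = 503
45+: 1068 × 0.948 + 3154 × 0.667 = 1012 + 2104 = 3116
Giving 434 / 586 / 503 / 3116.

434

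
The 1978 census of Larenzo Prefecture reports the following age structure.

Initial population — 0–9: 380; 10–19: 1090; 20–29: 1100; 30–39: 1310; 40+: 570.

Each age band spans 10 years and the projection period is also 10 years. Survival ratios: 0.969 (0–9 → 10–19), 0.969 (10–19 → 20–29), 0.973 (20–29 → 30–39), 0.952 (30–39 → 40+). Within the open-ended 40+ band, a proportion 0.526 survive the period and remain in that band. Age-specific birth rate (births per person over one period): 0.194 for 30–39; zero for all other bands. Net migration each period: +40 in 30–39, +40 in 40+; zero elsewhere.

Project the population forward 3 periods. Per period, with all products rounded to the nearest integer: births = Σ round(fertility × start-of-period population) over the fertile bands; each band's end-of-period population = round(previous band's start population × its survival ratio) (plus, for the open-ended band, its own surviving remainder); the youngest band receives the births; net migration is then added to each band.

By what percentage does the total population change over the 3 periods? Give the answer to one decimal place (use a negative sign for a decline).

-30.1

(Groups numbered youngest = 1 to oldest = 5.)
Period 1.
Births: 1310 × 0.194 = 254
Group 2: 380 × 0.969 = 368
Group 3: 1090 × 0.969 = 1056
Group 4: 1100 × 0.973 = 1070
Group 5: 1310 × 0.952 + 570 × 0.526 = 1247 + 300 = 1547
Net migration: Group 4 + 40 → 1110; Group 5 + 40 → 1587
→ [254, 368, 1056, 1110, 1587]
Period 2.
Births: 1110 × 0.194 = 215
Group 2: 254 × 0.969 = 246
Group 3: 368 × 0.969 = 357
Group 4: 1056 × 0.973 = 1027
Group 5: 1110 × 0.952 + 1587 × 0.526 = 1057 + 835 = 1892
Net migration: Group 4 + 40 → 1067; Group 5 + 40 → 1932
→ [215, 246, 357, 1067, 1932]
Period 3.
Births: 1067 × 0.194 = 207
Group 2: 215 × 0.969 = 208
Group 3: 246 × 0.969 = 238
Group 4: 357 × 0.973 = 347
Group 5: 1067 × 0.952 + 1932 × 0.526 = 1016 + 1016 = 2032
Net migration: Group 4 + 40 → 387; Group 5 + 40 → 2072
→ [207, 208, 238, 387, 2072]
Total: 4450 → 3112; change = -1338; percentage change = -30.1%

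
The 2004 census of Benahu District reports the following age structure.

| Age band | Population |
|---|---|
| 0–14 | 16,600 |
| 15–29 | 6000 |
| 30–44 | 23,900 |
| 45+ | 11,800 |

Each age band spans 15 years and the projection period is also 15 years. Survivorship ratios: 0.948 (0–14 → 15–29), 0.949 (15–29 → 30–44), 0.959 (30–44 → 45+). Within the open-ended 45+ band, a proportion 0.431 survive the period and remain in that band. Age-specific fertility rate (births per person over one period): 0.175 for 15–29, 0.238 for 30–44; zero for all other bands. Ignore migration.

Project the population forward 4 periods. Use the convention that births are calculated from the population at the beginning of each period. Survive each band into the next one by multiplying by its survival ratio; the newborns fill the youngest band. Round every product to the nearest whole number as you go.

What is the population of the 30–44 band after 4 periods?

(Groups numbered youngest = 1 to oldest = 4.)
— Period 1 —
Births: 6000 × 0.175 = 1050 ; 23900 × 0.238 = 5688 ⇒ total 6738
Group 2: 16600 × 0.948 = 15737
Group 3: 6000 × 0.949 = 5694
Group 4: 23900 × 0.959 + 11800 × 0.431 = 22920 + 5086 = 28006
End of period: [6738, 15737, 5694, 28006]
— Period 2 —
Births: 15737 × 0.175 = 2754 ; 5694 × 0.238 = 1355 ⇒ total 4109
Group 2: 6738 × 0.948 = 6388
Group 3: 15737 × 0.949 = 14934
Group 4: 5694 × 0.959 + 28006 × 0.431 = 5461 + 12071 = 17532
End of period: [4109, 6388, 14934, 17532]
— Period 3 —
Births: 6388 × 0.175 = 1118 ; 14934 × 0.238 = 3554 ⇒ total 4672
Group 2: 4109 × 0.948 = 3895
Group 3: 6388 × 0.949 = 6062
Group 4: 14934 × 0.959 + 17532 × 0.431 = 14322 + 7556 = 21878
End of period: [4672, 3895, 6062, 21878]
— Period 4 —
Births: 3895 × 0.175 = 682 ; 6062 × 0.238 = 1443 ⇒ total 2125
Group 2: 4672 × 0.948 = 4429
Group 3: 3895 × 0.949 = 3696
Group 4: 6062 × 0.959 + 21878 × 0.431 = 5813 + 9429 = 15242
End of period: [2125, 4429, 3696, 15242]

3696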